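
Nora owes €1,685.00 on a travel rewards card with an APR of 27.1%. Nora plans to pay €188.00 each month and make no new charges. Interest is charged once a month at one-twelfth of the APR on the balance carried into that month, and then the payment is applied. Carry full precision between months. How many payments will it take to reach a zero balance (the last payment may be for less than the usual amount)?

11 payments

Monthly rate r = 27.1%/12 = 2.25833% = 0.0225833.
Recurrence: B ← B·(1+r) − €188.00.
Month 1: interest €38.05; balance after payment €1,535.05.
Month 2: interest €34.67; balance after payment €1,381.72.
Closed form: n = −ln(1 − rB₀/P)/ln(1+r) = −ln(0.79759)/ln(1.02258) ≈ 10.127, so the balance reaches zero during payment 11.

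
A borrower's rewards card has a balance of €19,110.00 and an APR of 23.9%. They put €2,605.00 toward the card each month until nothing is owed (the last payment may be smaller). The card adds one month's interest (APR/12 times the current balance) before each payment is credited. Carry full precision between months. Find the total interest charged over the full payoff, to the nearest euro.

Monthly rate r = 23.9%/12 = 1.99167% = 0.0199167.
Payoff takes n = ⌈−ln(1 − rB₀/P)/ln(1+r)⌉ = ⌈8.009⌉ = 9 payments; the last is €24.20.
Total paid = 8·€2,605.00 + €24.20 = €20,864.20.
Total interest = total paid − principal = €20,864.20 − €19,110.00 = €1,754.20.

€1,754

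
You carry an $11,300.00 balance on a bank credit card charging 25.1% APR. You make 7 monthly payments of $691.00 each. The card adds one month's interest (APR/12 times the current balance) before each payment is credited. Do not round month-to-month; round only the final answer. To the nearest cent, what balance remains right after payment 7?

Monthly rate r = 25.1%/12 = 2.09167% = 0.0209167.
Each month: B ← B·(1+r) − $691.00.
Month 1: interest $236.36; balance after payment $10,845.36.
Month 2: interest $226.85; balance after payment $10,381.21.
Month 3: interest $217.14; balance after payment $9,907.35.
Month 4: interest $207.23; balance after payment $9,423.58.
Month 5: interest $197.11; balance after payment $8,929.69.
Month 6: interest $186.78; balance after payment $8,425.47.
Month 7: interest $176.23; balance after payment $7,910.70.

$7,910.70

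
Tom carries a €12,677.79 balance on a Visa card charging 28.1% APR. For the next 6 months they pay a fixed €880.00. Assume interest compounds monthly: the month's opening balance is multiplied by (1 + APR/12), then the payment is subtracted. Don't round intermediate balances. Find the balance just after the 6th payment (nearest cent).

€8,967.69

Monthly rate r = 28.1%/12 = 2.34167% = 0.0234167.
Each month: B ← B·(1+r) − €880.00.
Month 1: interest €296.87; balance after payment €12,094.66.
Month 2: interest €283.22; balance after payment €11,497.88.
Month 3: interest €269.24; balance after payment €10,887.12.
Month 4: interest €254.94; balance after payment €10,262.06.
Month 5: interest €240.30; balance after payment €9,622.36.
Month 6: interest €225.32; balance after payment €8,967.69.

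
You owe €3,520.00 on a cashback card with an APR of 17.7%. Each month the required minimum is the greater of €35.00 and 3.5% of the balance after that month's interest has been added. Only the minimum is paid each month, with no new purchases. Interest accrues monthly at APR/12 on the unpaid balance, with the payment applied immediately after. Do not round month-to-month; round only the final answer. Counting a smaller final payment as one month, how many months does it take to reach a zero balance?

Monthly rate r = 17.7%/12 = 1.475% = 0.01475.
While 3.5% of the post-interest balance exceeds €35.00, each month B ← (B·(1+r))·(1 − 0.035), i.e. B shrinks by the factor (1+r)·0.965 = 0.97923.
This holds for months 1–61. Entering month 62 the balance is €978.61; 3.5% of the post-interest balance is now below €35.00, so the flat €35.00 minimum applies from here.
From month 62 a fixed €35.00 at rate r clears €978.61 in 37 more payments. Total: 61 + 37 = 98 months.

98 months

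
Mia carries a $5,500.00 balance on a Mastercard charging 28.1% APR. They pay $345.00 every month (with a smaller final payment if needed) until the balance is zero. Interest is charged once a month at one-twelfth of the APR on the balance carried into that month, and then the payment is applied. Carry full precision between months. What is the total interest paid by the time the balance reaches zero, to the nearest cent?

$1,465.72

Monthly rate r = 28.1%/12 = 2.34167% = 0.0234167.
Payoff takes n = ⌈−ln(1 − rB₀/P)/ln(1+r)⌉ = ⌈20.189⌉ = 21 payments; the last is $65.72.
Total paid = 20·$345.00 + $65.72 = $6,965.72.
Total interest = total paid − principal = $6,965.72 − $5,500.00 = $1,465.72.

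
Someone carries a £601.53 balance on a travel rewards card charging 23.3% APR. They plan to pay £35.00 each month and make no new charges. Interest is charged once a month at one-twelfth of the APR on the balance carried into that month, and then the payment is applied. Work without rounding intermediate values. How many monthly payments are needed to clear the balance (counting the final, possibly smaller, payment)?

22 months

Monthly rate r = 23.3%/12 = 1.94167% = 0.0194167.
Recurrence: B ← B·(1+r) − £35.00.
Month 1: interest £11.68; balance after payment £578.21.
Month 2: interest £11.23; balance after payment £554.44.
Closed form: n = −ln(1 − rB₀/P)/ln(1+r) = −ln(0.66629)/ln(1.01942) ≈ 21.113, so the balance reaches zero during payment 22.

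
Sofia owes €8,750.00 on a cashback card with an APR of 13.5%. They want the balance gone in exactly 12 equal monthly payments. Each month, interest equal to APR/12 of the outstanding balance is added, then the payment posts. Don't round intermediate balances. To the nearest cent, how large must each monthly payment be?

€783.58

Monthly rate r = 13.5%/12 = 1.125% = 0.01125.
Level-payment amortization: P = B₀·r / (1 − (1+r)^(−n)) = 8750.00·0.01125 / (1 − 1.01125^(−12)).
Denominator 1 − (1+r)^(−12) = 0.125625297.
P = 98.4375 / 0.125625297 ≈ 783.58.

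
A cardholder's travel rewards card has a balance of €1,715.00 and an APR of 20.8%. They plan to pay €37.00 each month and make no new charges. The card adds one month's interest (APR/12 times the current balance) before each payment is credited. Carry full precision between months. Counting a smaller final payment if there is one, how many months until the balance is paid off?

Monthly rate r = 20.8%/12 = 1.73333% = 0.0173333.
Recurrence: B ← B·(1+r) − €37.00.
Month 1: interest €29.73; balance after payment €1,707.73.
Month 2: interest €29.60; balance after payment €1,700.33.
Closed form: n = −ln(1 − rB₀/P)/ln(1+r) = −ln(0.19658)/ln(1.01733) ≈ 94.659, so the balance reaches zero during payment 95.

95 payments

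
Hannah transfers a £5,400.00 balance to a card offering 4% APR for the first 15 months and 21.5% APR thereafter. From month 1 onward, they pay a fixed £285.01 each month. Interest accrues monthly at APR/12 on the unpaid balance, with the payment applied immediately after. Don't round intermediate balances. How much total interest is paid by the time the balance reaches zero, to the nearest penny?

Promo months 1–15 at r₀ = 4%/12 = 0.00333333; months 16+ at r₁ = 21.5%/12 = 0.0179167.
After month 15: iterate B ← B·(1+r₀) − £285.01 for 15 months → £1,300.03.
Then at r₁ with £285.01/mo: n₂ = −ln(1 − r₁·B/P)/ln(1+r₁) ≈ 4.80 → 5 more payments.
Total paid = 19·£285.01 + £228.72 = £5,643.91; interest = £5,643.91 − £5,400.00 = £243.91.

£243.91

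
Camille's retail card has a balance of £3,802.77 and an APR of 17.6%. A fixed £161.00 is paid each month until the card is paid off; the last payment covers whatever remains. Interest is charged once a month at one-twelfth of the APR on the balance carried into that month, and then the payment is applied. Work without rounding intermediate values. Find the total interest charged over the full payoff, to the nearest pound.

Monthly rate r = 17.6%/12 = 1.46667% = 0.0146667.
Payoff takes n = ⌈−ln(1 − rB₀/P)/ln(1+r)⌉ = ⌈29.209⌉ = 30 payments; the last is £33.91.
Total paid = 29·£161.00 + £33.91 = £4,702.91.
Total interest = total paid − principal = £4,702.91 − £3,802.77 = £900.14.

£900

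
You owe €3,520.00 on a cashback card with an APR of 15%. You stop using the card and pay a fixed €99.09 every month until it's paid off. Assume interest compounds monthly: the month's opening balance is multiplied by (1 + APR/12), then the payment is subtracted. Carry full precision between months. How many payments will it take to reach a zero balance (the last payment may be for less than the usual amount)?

Monthly rate r = 15%/12 = 1.25% = 0.0125.
Recurrence: B ← B·(1+r) − €99.09.
Month 1: interest €44.00; balance after payment €3,464.91.
Month 2: interest €43.31; balance after payment €3,409.13.
Closed form: n = −ln(1 − rB₀/P)/ln(1+r) = −ln(0.55596)/ln(1.0125) ≈ 47.258, so the balance reaches zero during payment 48.

48 months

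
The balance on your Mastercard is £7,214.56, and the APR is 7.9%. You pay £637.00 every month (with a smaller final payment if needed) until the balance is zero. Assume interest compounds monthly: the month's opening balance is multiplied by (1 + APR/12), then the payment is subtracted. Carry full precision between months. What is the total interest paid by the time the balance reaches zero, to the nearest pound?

Monthly rate r = 7.9%/12 = 0.658333% = 0.00658333.
Payoff takes n = ⌈−ln(1 − rB₀/P)/ln(1+r)⌉ = ⌈11.809⌉ = 12 payments; the last is £515.67.
Total paid = 11·£637.00 + £515.67 = £7,522.67.
Total interest = total paid − principal = £7,522.67 − £7,214.56 = £308.11.

£308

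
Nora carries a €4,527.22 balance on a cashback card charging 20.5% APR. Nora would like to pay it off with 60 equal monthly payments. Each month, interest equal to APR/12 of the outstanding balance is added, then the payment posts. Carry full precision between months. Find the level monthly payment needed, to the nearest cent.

Monthly rate r = 20.5%/12 = 1.70833% = 0.0170833.
Level-payment amortization: P = B₀·r / (1 − (1+r)^(−n)) = 4527.22·0.0170833 / (1 − 1.01708^(−60)).
Denominator 1 − (1+r)^(−60) = 0.638084038.
P = 77.34 / 0.638084038 ≈ 121.21.

€121.21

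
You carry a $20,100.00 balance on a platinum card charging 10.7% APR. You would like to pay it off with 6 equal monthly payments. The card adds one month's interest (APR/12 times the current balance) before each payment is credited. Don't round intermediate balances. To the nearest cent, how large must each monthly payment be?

$3,455.32

Monthly rate r = 10.7%/12 = 0.891667% = 0.00891667.
Level-payment amortization: P = B₀·r / (1 − (1+r)^(−n)) = 20100.00·0.00891667 / (1 − 1.00892^(−6)).
Denominator 1 − (1+r)^(−6) = 0.0518692721.
P = 179.225 / 0.0518692721 ≈ 3455.32.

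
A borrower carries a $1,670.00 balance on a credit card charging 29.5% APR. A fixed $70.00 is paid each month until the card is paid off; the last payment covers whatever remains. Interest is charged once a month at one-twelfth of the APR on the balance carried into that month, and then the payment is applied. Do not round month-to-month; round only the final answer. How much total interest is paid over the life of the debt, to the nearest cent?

Monthly rate r = 29.5%/12 = 2.45833% = 0.0245833.
Payoff takes n = ⌈−ln(1 − rB₀/P)/ln(1+r)⌉ = ⌈36.361⌉ = 37 payments; the last is $25.48.
Total paid = 36·$70.00 + $25.48 = $2,545.48.
Total interest = total paid − principal = $2,545.48 − $1,670.00 = $875.48.

$875.48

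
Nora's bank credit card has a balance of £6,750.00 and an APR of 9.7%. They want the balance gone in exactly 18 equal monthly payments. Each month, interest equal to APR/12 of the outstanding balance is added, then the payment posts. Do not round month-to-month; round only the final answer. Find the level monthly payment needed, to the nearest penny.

Monthly rate r = 9.7%/12 = 0.808333% = 0.00808333.
Level-payment amortization: P = B₀·r / (1 − (1+r)^(−n)) = 6750.00·0.00808333 / (1 − 1.00808^(−18)).
Denominator 1 − (1+r)^(−18) = 0.134904252.
P = 54.5625 / 0.134904252 ≈ 404.45.

£404.45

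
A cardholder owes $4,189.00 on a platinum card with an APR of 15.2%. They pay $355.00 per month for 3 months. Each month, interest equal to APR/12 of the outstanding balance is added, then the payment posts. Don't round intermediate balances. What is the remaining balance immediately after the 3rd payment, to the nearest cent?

Monthly rate r = 15.2%/12 = 1.26667% = 0.0126667.
Each month: B ← B·(1+r) − $355.00.
Month 1: interest $53.06; balance after payment $3,887.06.
Month 2: interest $49.24; balance after payment $3,581.30.
Month 3: interest $45.36; balance after payment $3,271.66.

$3,271.66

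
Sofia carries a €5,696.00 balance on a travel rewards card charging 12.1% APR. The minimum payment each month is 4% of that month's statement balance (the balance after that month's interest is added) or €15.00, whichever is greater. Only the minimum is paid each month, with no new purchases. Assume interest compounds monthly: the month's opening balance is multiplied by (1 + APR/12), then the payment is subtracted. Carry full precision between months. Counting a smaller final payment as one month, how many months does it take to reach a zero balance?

Monthly rate r = 12.1%/12 = 1.00833% = 0.0100833.
While 4% of the post-interest balance exceeds €15.00, each month B ← (B·(1+r))·(1 − 0.04), i.e. B shrinks by the factor (1+r)·0.96 = 0.96968.
This holds for months 1–89. Entering month 90 the balance is €367.71; 4% of the post-interest balance is now below €15.00, so the flat €15.00 minimum applies from here.
From month 90 a fixed €15.00 at rate r clears €367.71 in 29 more payments. Total: 89 + 29 = 118 months.

118 months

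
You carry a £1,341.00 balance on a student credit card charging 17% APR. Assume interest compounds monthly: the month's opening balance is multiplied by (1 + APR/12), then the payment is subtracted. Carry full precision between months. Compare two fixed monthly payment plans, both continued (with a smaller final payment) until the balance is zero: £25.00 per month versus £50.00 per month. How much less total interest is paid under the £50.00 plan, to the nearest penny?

Monthly rate r = 17%/12 = 1.41667% = 0.0141667.
At £25.00/mo: n = ⌈−ln(1 − rB₀/P)/ln(1+r)⌉ = 102 payments (last £10.54); total interest = total paid − £1,341.00 = £1,194.54.
At £50.00/mo: 34 payments (last £48.83); total interest £357.83.
Interest saved = £1,194.54 − £357.83 = £836.71.

£836.71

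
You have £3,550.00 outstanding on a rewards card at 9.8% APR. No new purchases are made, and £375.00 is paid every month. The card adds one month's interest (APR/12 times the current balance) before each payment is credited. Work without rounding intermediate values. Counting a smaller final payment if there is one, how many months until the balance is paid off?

Monthly rate r = 9.8%/12 = 0.816667% = 0.00816667.
Recurrence: B ← B·(1+r) − £375.00.
Month 1: interest £28.99; balance after payment £3,203.99.
Month 2: interest £26.17; balance after payment £2,855.16.
Closed form: n = −ln(1 − rB₀/P)/ln(1+r) = −ln(0.92269)/ln(1.00817) ≈ 9.893, so the balance reaches zero during payment 10.

10 payments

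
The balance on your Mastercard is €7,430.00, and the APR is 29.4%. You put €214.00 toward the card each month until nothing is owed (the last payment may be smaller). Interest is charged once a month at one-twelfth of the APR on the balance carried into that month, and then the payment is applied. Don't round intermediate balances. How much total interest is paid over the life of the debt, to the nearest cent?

€9,380.84

Monthly rate r = 29.4%/12 = 2.45% = 0.0245.
Payoff takes n = ⌈−ln(1 − rB₀/P)/ln(1+r)⌉ = ⌈78.552⌉ = 79 payments; the last is €118.84.
Total paid = 78·€214.00 + €118.84 = €16,810.84.
Total interest = total paid − principal = €16,810.84 − €7,430.00 = €9,380.84.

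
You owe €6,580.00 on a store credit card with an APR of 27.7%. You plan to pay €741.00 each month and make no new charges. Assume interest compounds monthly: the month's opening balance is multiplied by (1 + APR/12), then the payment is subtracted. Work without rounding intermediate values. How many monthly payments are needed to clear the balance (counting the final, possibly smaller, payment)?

Monthly rate r = 27.7%/12 = 2.30833% = 0.0230833.
Recurrence: B ← B·(1+r) − €741.00.
Month 1: interest €151.89; balance after payment €5,990.89.
Month 2: interest €138.29; balance after payment €5,388.18.
Closed form: n = −ln(1 − rB₀/P)/ln(1+r) = −ln(0.79502)/ln(1.02308) ≈ 10.052, so the balance reaches zero during payment 11.

11 months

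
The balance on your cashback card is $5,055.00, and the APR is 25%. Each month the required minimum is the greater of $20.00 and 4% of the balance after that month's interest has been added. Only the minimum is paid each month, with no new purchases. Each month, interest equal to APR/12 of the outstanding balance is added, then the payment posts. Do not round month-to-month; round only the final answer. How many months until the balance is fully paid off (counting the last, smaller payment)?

Monthly rate r = 25%/12 = 2.08333% = 0.0208333.
While 4% of the post-interest balance exceeds $20.00, each month B ← (B·(1+r))·(1 − 0.04), i.e. B shrinks by the factor (1+r)·0.96 = 0.98.
This holds for months 1–116. Entering month 117 the balance is $485.23; 4% of the post-interest balance is now below $20.00, so the flat $20.00 minimum applies from here.
From month 117 a fixed $20.00 at rate r clears $485.23 in 35 more payments. Total: 116 + 35 = 151 months.

151 months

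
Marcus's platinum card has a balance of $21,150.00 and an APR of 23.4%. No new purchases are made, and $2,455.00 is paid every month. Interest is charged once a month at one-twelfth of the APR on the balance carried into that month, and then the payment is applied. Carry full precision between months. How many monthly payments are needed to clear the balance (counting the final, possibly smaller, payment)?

Monthly rate r = 23.4%/12 = 1.95% = 0.0195.
Recurrence: B ← B·(1+r) − $2,455.00.
Month 1: interest $412.43; balance after payment $19,107.42.
Month 2: interest $372.59; balance after payment $17,025.02.
Closed form: n = −ln(1 − rB₀/P)/ln(1+r) = −ln(0.83201)/ln(1.0195) ≈ 9.523, so the balance reaches zero during payment 10.

10 months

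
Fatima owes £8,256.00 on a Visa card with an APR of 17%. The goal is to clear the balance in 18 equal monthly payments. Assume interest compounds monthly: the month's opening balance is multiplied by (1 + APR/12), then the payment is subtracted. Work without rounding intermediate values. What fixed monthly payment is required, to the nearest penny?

£522.85

Monthly rate r = 17%/12 = 1.41667% = 0.0141667.
Level-payment amortization: P = B₀·r / (1 − (1+r)^(−n)) = 8256.00·0.0141667 / (1 − 1.01417^(−18)).
Denominator 1 − (1+r)^(−18) = 0.223695648.
P = 116.96 / 0.223695648 ≈ 522.85.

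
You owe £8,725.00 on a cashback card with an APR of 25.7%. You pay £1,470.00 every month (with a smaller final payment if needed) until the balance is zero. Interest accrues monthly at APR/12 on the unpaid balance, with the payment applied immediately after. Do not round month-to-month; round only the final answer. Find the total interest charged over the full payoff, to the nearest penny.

Monthly rate r = 25.7%/12 = 2.14167% = 0.0214167.
Payoff takes n = ⌈−ln(1 − rB₀/P)/ln(1+r)⌉ = ⌈6.416⌉ = 7 payments; the last is £614.89.
Total paid = 6·£1,470.00 + £614.89 = £9,434.89.
Total interest = total paid − principal = £9,434.89 − £8,725.00 = £709.89.

£709.89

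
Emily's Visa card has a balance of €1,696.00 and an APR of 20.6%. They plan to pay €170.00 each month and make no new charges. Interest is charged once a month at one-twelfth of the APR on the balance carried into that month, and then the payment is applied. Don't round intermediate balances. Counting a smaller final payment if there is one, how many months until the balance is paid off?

12 payments

Monthly rate r = 20.6%/12 = 1.71667% = 0.0171667.
Recurrence: B ← B·(1+r) − €170.00.
Month 1: interest €29.11; balance after payment €1,555.11.
Month 2: interest €26.70; balance after payment €1,411.81.
Closed form: n = −ln(1 − rB₀/P)/ln(1+r) = −ln(0.82874)/ln(1.01717) ≈ 11.037, so the balance reaches zero during payment 12.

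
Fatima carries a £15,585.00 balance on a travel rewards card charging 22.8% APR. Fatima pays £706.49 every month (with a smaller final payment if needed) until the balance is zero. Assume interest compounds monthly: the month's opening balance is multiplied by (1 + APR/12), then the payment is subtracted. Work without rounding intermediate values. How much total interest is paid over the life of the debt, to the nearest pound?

Monthly rate r = 22.8%/12 = 1.9% = 0.019.
Payoff takes n = ⌈−ln(1 − rB₀/P)/ln(1+r)⌉ = ⌈28.862⌉ = 29 payments; the last is £609.94.
Total paid = 28·£706.49 + £609.94 = £20,391.66.
Total interest = total paid − principal = £20,391.66 − £15,585.00 = £4,806.66.

£4,807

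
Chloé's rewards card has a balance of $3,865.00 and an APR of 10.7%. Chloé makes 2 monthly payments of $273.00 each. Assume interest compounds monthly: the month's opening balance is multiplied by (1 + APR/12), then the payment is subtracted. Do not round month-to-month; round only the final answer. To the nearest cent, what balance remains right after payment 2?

Monthly rate r = 10.7%/12 = 0.891667% = 0.00891667.
Each month: B ← B·(1+r) − $273.00.
Month 1: interest $34.46; balance after payment $3,626.46.
Month 2: interest $32.34; balance after payment $3,385.80.

$3,385.80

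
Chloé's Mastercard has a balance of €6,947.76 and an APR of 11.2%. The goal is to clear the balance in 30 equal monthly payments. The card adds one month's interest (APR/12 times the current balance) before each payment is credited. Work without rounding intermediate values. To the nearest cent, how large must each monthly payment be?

Monthly rate r = 11.2%/12 = 0.933333% = 0.00933333.
Level-payment amortization: P = B₀·r / (1 − (1+r)^(−n)) = 6947.76·0.00933333 / (1 − 1.00933^(−30)).
Denominator 1 − (1+r)^(−30) = 0.243234166.
P = 64.8458 / 0.243234166 ≈ 266.60.

€266.60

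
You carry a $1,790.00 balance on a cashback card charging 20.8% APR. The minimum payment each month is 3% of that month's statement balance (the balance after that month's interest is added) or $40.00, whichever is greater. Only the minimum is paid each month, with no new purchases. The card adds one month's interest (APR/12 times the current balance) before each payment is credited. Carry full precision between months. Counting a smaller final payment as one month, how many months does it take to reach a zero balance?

73 months

Monthly rate r = 20.8%/12 = 1.73333% = 0.0173333.
While 3% of the post-interest balance exceeds $40.00, each month B ← (B·(1+r))·(1 − 0.03), i.e. B shrinks by the factor (1+r)·0.97 = 0.98681.
This holds for months 1–24. Entering month 25 the balance is $1,301.65; 3% of the post-interest balance is now below $40.00, so the flat $40.00 minimum applies from here.
From month 25 a fixed $40.00 at rate r clears $1,301.65 in 49 more payments. Total: 24 + 49 = 73 months.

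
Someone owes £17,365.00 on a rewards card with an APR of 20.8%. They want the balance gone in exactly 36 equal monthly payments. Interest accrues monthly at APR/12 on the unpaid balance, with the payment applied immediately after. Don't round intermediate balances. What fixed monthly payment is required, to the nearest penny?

Monthly rate r = 20.8%/12 = 1.73333% = 0.0173333.
Level-payment amortization: P = B₀·r / (1 − (1+r)^(−n)) = 17365.00·0.0173333 / (1 − 1.01733^(−36)).
Denominator 1 − (1+r)^(−36) = 0.461330835.
P = 300.993 / 0.461330835 ≈ 652.45.

£652.45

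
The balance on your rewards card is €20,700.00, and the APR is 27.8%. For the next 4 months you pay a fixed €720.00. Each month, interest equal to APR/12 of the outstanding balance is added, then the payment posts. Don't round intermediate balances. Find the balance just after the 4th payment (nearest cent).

Monthly rate r = 27.8%/12 = 2.31667% = 0.0231667.
Each month: B ← B·(1+r) − €720.00.
Month 1: interest €479.55; balance after payment €20,459.55.
Month 2: interest €473.98; balance after payment €20,213.53.
Month 3: interest €468.28; balance after payment €19,961.81.
Month 4: interest €462.45; balance after payment €19,704.26.

€19,704.26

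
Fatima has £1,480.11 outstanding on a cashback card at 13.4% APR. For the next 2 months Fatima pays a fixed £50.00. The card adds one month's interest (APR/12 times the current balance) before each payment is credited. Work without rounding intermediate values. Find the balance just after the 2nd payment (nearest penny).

Monthly rate r = 13.4%/12 = 1.11667% = 0.0111667.
Each month: B ← B·(1+r) − £50.00.
Month 1: interest £16.53; balance after payment £1,446.64.
Month 2: interest £16.15; balance after payment £1,412.79.

£1,412.79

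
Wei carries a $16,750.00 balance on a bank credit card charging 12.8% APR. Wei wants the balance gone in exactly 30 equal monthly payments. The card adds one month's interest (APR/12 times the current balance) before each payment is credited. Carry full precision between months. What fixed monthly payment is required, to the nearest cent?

Monthly rate r = 12.8%/12 = 1.06667% = 0.0106667.
Level-payment amortization: P = B₀·r / (1 − (1+r)^(−n)) = 16750.00·0.0106667 / (1 − 1.01067^(−30)).
Denominator 1 − (1+r)^(−30) = 0.272619368.
P = 178.667 / 0.272619368 ≈ 655.37.

$655.37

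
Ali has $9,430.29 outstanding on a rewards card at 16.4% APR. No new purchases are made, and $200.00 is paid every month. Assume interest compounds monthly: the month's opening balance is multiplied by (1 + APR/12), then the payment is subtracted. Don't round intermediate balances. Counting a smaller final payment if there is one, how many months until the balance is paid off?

Monthly rate r = 16.4%/12 = 1.36667% = 0.0136667.
Recurrence: B ← B·(1+r) − $200.00.
Month 1: interest $128.88; balance after payment $9,359.17.
Month 2: interest $127.91; balance after payment $9,287.08.
Closed form: n = −ln(1 − rB₀/P)/ln(1+r) = −ln(0.3556)/ln(1.01367) ≈ 76.171, so the balance reaches zero during payment 77.

77 months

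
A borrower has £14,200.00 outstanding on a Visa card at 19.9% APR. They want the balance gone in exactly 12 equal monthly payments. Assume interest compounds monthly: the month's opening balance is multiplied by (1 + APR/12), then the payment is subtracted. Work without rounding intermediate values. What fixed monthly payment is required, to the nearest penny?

Monthly rate r = 19.9%/12 = 1.65833% = 0.0165833.
Level-payment amortization: P = B₀·r / (1 − (1+r)^(−n)) = 14200.00·0.0165833 / (1 − 1.01658^(−12)).
Denominator 1 − (1+r)^(−12) = 0.17911149.
P = 235.483 / 0.17911149 ≈ 1314.73.

£1,314.73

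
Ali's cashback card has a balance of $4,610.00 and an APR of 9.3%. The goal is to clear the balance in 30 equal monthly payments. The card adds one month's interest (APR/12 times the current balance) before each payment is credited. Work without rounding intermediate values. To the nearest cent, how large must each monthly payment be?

$172.81

Monthly rate r = 9.3%/12 = 0.775% = 0.00775.
Level-payment amortization: P = B₀·r / (1 − (1+r)^(−n)) = 4610.00·0.00775 / (1 − 1.00775^(−30)).
Denominator 1 − (1+r)^(−30) = 0.206739562.
P = 35.7275 / 0.206739562 ≈ 172.81.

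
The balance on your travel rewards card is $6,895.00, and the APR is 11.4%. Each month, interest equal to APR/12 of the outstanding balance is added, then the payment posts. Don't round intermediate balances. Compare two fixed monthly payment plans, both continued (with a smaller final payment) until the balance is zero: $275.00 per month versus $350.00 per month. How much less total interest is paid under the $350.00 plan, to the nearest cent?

$242.64

Monthly rate r = 11.4%/12 = 0.95% = 0.0095.
At $275.00/mo: n = ⌈−ln(1 − rB₀/P)/ln(1+r)⌉ = 29 payments (last $212.98); total interest = total paid − $6,895.00 = $1,017.98.
At $350.00/mo: 22 payments (last $320.34); total interest $775.34.
Interest saved = $1,017.98 − $775.34 = $242.64.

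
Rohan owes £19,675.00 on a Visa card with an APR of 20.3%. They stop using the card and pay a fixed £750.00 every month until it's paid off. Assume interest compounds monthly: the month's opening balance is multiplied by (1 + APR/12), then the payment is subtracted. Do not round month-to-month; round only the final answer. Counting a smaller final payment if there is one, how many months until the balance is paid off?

Monthly rate r = 20.3%/12 = 1.69167% = 0.0169167.
Recurrence: B ← B·(1+r) − £750.00.
Month 1: interest £332.84; balance after payment £19,257.84.
Month 2: interest £325.78; balance after payment £18,833.61.
Closed form: n = −ln(1 − rB₀/P)/ln(1+r) = −ln(0.55622)/ln(1.01692) ≈ 34.968, so the balance reaches zero during payment 35.

35 payments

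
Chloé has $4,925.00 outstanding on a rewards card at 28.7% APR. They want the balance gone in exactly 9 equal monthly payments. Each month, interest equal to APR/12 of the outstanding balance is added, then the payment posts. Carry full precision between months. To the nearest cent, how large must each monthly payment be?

Monthly rate r = 28.7%/12 = 2.39167% = 0.0239167.
Level-payment amortization: P = B₀·r / (1 − (1+r)^(−n)) = 4925.00·0.0239167 / (1 − 1.02392^(−9)).
Denominator 1 − (1+r)^(−9) = 0.191614547.
P = 117.79 / 0.191614547 ≈ 614.72.

$614.72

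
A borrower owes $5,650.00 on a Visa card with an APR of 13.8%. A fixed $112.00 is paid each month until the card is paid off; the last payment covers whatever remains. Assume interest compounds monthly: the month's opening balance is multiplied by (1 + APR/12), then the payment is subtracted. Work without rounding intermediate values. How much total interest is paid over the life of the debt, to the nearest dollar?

Monthly rate r = 13.8%/12 = 1.15% = 0.0115.
Payoff takes n = ⌈−ln(1 − rB₀/P)/ln(1+r)⌉ = ⌈75.896⌉ = 76 payments; the last is $100.37.
Total paid = 75·$112.00 + $100.37 = $8,500.37.
Total interest = total paid − principal = $8,500.37 − $5,650.00 = $2,850.37.

$2,850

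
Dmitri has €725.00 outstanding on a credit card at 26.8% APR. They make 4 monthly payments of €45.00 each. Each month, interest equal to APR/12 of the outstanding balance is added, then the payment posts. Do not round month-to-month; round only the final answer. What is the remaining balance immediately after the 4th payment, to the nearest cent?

Monthly rate r = 26.8%/12 = 2.23333% = 0.0223333.
Each month: B ← B·(1+r) − €45.00.
Month 1: interest €16.19; balance after payment €696.19.
Month 2: interest €15.55; balance after payment €666.74.
Month 3: interest €14.89; balance after payment €636.63.
Month 4: interest €14.22; balance after payment €605.85.

€605.85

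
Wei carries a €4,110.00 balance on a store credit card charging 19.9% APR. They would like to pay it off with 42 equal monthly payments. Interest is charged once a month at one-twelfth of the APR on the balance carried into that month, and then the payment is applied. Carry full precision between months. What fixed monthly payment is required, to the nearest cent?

Monthly rate r = 19.9%/12 = 1.65833% = 0.0165833.
Level-payment amortization: P = B₀·r / (1 − (1+r)^(−n)) = 4110.00·0.0165833 / (1 − 1.01658^(−42)).
Denominator 1 − (1+r)^(−42) = 0.498818976.
P = 68.1575 / 0.498818976 ≈ 136.64.

€136.64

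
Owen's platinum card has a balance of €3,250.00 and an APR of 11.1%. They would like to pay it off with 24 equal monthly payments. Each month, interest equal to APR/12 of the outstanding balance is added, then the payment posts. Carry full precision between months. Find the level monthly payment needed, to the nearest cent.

Monthly rate r = 11.1%/12 = 0.925% = 0.00925.
Level-payment amortization: P = B₀·r / (1 − (1+r)^(−n)) = 3250.00·0.00925 / (1 − 1.00925^(−24)).
Denominator 1 − (1+r)^(−24) = 0.198266915.
P = 30.0625 / 0.198266915 ≈ 151.63.

€151.63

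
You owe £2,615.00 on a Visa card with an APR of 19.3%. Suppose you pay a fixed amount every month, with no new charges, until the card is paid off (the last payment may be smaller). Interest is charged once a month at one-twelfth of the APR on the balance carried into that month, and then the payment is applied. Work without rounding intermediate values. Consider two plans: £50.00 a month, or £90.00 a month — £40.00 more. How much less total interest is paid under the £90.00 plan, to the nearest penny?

£2,212.89

Monthly rate r = 19.3%/12 = 1.60833% = 0.0160833.
At £50.00/mo: n = ⌈−ln(1 − rB₀/P)/ln(1+r)⌉ = 116 payments (last £15.69); total interest = total paid − £2,615.00 = £3,150.69.
At £90.00/mo: 40 payments (last £42.80); total interest £937.80.
Interest saved = £3,150.69 − £937.80 = £2,212.89.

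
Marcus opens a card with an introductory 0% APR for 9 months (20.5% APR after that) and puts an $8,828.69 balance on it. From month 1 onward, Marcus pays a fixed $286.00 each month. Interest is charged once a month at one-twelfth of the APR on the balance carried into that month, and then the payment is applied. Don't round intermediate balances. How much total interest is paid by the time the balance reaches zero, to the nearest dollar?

$1,644

Promo months 1–9 at r₀ = 0%/12 = 0; months 10+ at r₁ = 20.5%/12 = 0.0170833.
After month 9 (no interest yet): B = $8,828.69 − 9·$286.00 = $6,254.69.
Then at r₁ with $286.00/mo: n₂ = −ln(1 − r₁·B/P)/ln(1+r₁) ≈ 27.62 → 28 more payments.
Total paid = 36·$286.00 + $176.49 = $10,472.49; interest = $10,472.49 − $8,828.69 = $1,643.80.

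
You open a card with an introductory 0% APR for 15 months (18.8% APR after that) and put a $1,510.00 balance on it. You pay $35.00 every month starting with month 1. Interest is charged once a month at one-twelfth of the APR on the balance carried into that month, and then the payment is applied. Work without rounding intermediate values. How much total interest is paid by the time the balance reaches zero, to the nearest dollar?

Promo months 1–15 at r₀ = 0%/12 = 0; months 16+ at r₁ = 18.8%/12 = 0.0156667.
After month 15 (no interest yet): B = $1,510.00 − 15·$35.00 = $985.00.
Then at r₁ with $35.00/mo: n₂ = −ln(1 − r₁·B/P)/ln(1+r₁) ≈ 37.40 → 38 more payments.
Total paid = 52·$35.00 + $14.17 = $1,834.17; interest = $1,834.17 − $1,510.00 = $324.17.

$324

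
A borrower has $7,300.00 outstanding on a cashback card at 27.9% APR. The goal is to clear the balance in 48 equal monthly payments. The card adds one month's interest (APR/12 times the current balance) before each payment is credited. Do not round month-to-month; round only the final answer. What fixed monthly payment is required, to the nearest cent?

Monthly rate r = 27.9%/12 = 2.325% = 0.02325.
Level-payment amortization: P = B₀·r / (1 − (1+r)^(−n)) = 7300.00·0.02325 / (1 − 1.02325^(−48)).
Denominator 1 − (1+r)^(−48) = 0.668200413.
P = 169.725 / 0.668200413 ≈ 254.00.

$254.00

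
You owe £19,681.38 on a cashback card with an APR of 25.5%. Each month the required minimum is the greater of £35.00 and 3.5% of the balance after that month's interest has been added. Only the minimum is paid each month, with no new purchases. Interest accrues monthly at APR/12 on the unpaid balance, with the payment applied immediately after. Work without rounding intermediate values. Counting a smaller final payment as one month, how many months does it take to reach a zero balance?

249 months

Monthly rate r = 25.5%/12 = 2.125% = 0.02125.
While 3.5% of the post-interest balance exceeds £35.00, each month B ← (B·(1+r))·(1 − 0.035), i.e. B shrinks by the factor (1+r)·0.965 = 0.98551.
This holds for months 1–206. Entering month 207 the balance is £972.50; 3.5% of the post-interest balance is now below £35.00, so the flat £35.00 minimum applies from here.
From month 207 a fixed £35.00 at rate r clears £972.50 in 43 more payments. Total: 206 + 43 = 249 months.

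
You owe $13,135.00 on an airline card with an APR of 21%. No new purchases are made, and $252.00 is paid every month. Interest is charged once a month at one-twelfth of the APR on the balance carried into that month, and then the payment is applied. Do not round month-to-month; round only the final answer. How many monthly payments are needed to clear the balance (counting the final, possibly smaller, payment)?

Monthly rate r = 21%/12 = 1.75% = 0.0175.
Recurrence: B ← B·(1+r) − $252.00.
Month 1: interest $229.86; balance after payment $13,112.86.
Month 2: interest $229.48; balance after payment $13,090.34.
Closed form: n = −ln(1 − rB₀/P)/ln(1+r) = −ln(0.087847)/ln(1.0175) ≈ 140.193, so the balance reaches zero during payment 141.

141 payments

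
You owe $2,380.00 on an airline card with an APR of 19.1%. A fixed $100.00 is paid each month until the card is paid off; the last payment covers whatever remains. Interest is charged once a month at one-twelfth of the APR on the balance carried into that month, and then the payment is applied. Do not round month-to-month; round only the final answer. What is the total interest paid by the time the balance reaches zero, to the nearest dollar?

$635

Monthly rate r = 19.1%/12 = 1.59167% = 0.0159167.
Payoff takes n = ⌈−ln(1 − rB₀/P)/ln(1+r)⌉ = ⌈30.151⌉ = 31 payments; the last is $15.23.
Total paid = 30·$100.00 + $15.23 = $3,015.23.
Total interest = total paid − principal = $3,015.23 − $2,380.00 = $635.23.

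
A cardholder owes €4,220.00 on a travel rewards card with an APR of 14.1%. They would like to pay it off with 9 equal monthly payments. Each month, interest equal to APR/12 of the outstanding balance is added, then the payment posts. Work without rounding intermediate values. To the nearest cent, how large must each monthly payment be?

€496.87

Monthly rate r = 14.1%/12 = 1.175% = 0.01175.
Level-payment amortization: P = B₀·r / (1 − (1+r)^(−n)) = 4220.00·0.01175 / (1 − 1.01175^(−9)).
Denominator 1 − (1+r)^(−9) = 0.0997957014.
P = 49.585 / 0.0997957014 ≈ 496.87.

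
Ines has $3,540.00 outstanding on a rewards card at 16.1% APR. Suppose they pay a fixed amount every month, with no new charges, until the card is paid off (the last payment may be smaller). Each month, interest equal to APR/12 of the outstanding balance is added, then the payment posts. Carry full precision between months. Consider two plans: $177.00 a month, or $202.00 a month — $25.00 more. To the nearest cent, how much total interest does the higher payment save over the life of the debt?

Monthly rate r = 16.1%/12 = 1.34167% = 0.0134167.
At $177.00/mo: n = ⌈−ln(1 − rB₀/P)/ln(1+r)⌉ = 24 payments (last $78.63); total interest = total paid − $3,540.00 = $609.63.
At $202.00/mo: 21 payments (last $22.75); total interest $522.75.
Interest saved = $609.63 − $522.75 = $86.88.

$86.88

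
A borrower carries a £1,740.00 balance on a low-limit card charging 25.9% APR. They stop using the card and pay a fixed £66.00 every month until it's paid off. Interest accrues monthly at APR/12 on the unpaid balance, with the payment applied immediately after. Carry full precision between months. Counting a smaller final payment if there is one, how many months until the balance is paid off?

40 months

Monthly rate r = 25.9%/12 = 2.15833% = 0.0215833.
Recurrence: B ← B·(1+r) − £66.00.
Month 1: interest £37.55; balance after payment £1,711.56.
Month 2: interest £36.94; balance after payment £1,682.50.
Closed form: n = −ln(1 − rB₀/P)/ln(1+r) = −ln(0.43098)/ln(1.02158) ≈ 39.416, so the balance reaches zero during payment 40.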